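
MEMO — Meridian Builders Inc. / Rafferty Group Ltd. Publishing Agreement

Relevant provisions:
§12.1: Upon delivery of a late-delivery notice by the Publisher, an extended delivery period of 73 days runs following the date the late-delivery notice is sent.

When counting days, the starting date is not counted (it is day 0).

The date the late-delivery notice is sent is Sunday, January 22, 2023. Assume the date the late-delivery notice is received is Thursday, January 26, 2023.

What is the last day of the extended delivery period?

The last day of the extended delivery period: January 22, 2023 + 73 days = April 5, 2023.

April 5, 2023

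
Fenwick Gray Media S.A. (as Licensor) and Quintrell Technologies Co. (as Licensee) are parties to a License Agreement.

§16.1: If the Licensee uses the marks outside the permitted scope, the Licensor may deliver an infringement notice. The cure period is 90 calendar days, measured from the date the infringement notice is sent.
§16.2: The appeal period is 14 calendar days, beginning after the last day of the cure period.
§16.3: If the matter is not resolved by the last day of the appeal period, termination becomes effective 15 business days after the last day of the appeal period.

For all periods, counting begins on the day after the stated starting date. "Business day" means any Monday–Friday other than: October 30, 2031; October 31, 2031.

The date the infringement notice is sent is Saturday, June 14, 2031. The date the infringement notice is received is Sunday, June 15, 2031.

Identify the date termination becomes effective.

The last day of the cure period: June 14, 2031 + 90 days = September 12, 2031.
The last day of the appeal period: 14 calendar days after September 12, 2031 is September 26, 2031.
The date termination becomes effective: counting 15 business days from Friday, September 26, 2031 (Sep 29, Sep 30, Oct 1, Oct 2, …, Oct 15, Oct 16, Oct 17, skipping weekends) reaches Friday, October 17, 2031.

October 17, 2031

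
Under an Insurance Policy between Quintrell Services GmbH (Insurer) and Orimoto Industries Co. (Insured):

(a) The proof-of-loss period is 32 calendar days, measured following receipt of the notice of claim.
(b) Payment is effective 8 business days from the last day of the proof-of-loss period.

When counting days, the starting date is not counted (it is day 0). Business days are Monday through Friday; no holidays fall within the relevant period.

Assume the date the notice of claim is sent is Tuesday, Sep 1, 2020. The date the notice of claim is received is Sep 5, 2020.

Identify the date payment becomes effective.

The last day of the proof-of-loss period: Sep 5, 2020 + 32 days = Oct 7, 2020.
From Wednesday, Oct 7, 2020, 8 business days (Oct 8, Oct 9, Oct 12, Oct 13, Oct 14, Oct 15, Oct 16, Oct 19, skipping weekends) brings us to Monday, Oct 19, 2020, which is the date payment becomes effective.

Oct 19, 2020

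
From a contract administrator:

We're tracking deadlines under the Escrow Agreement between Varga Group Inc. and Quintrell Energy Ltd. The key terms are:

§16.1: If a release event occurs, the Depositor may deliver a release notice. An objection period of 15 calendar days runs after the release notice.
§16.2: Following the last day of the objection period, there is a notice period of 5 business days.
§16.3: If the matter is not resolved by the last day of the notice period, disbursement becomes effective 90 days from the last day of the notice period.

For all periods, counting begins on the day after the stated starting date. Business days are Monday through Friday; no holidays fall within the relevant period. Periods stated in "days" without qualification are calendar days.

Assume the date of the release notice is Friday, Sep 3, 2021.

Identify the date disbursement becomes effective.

Dec 23, 2021

Adding 15 calendar days to Sep 3, 2021 gives Sep 18, 2021, which is the last day of the objection period.
The last day of the notice period: counting 5 business days from Saturday, Sep 18, 2021 (Sep 20, Sep 21, Sep 22, Sep 23, Sep 24, skipping weekends) reaches Friday, Sep 24, 2021.
Adding 90 calendar days to Sep 24, 2021 gives Dec 23, 2021, which is the date disbursement becomes effective.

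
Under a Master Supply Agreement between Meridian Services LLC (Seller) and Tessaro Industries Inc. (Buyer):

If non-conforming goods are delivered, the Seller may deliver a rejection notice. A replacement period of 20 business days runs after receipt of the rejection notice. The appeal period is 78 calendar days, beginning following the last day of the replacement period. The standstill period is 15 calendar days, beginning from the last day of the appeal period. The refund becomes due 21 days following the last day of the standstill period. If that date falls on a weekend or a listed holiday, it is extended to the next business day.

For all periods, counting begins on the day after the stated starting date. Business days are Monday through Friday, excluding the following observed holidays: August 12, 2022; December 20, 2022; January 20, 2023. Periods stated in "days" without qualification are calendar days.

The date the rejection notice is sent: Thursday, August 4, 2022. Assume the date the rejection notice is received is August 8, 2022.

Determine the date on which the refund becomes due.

December 29, 2022

The last day of the replacement period: 20 business days after Monday, August 8, 2022, skipping weekends and the listed holiday on Aug 12 — Aug 9, Aug 10, Aug 11, Aug 15, …, Sep 2, Sep 5, Sep 6 — lands on Tuesday, September 6, 2022.
The last day of the appeal period: September 6, 2022 + 78 days = November 23, 2022.
Adding 15 calendar days to November 23, 2022 gives December 8, 2022, which is the last day of the standstill period.
Adding 21 calendar days to December 8, 2022 gives December 29, 2022, which is the date on which the refund becomes due. December 29, 2022 is a Thursday and is not a listed holiday, so no roll-forward applies.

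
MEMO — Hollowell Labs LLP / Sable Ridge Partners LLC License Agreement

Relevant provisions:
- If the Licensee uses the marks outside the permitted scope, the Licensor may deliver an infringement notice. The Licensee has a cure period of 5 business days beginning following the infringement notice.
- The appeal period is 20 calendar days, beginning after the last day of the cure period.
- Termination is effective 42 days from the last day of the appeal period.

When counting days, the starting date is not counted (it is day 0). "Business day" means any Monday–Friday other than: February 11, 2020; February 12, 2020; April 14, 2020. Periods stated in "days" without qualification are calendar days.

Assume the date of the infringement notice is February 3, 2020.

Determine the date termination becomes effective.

April 12, 2020

From Monday, February 3, 2020, 5 business days (Feb 4, Feb 5, Feb 6, Feb 7, Feb 10, skipping weekends) brings us to Monday, February 10, 2020, which is the last day of the cure period.
Adding 20 calendar days to February 10, 2020 gives March 1, 2020, which is the last day of the appeal period.
The date termination becomes effective: March 1, 2020 + 42 days = April 12, 2020.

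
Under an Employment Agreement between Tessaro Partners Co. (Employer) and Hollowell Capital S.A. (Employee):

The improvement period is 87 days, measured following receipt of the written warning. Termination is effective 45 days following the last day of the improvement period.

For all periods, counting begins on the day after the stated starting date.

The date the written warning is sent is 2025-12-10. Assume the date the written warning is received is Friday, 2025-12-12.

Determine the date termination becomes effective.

The last day of the improvement period: 87 calendar days after 2025-12-12 is 2026-03-09.
Adding 45 calendar days to 2026-03-09 gives 2026-04-23, which is the date termination becomes effective.

2026-04-23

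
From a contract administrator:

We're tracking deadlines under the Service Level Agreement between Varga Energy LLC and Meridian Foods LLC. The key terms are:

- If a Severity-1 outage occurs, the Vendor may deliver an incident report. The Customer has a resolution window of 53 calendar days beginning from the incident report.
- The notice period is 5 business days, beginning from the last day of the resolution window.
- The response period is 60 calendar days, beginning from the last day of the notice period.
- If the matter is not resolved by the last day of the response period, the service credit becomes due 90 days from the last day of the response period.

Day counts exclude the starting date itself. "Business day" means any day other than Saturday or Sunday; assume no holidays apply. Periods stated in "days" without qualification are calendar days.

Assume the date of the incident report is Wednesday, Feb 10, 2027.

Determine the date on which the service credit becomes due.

Sep 6, 2027

Adding 53 calendar days to Feb 10, 2027 gives Apr 4, 2027, which is the last day of the resolution window.
The last day of the notice period: counting 5 business days from Sunday, Apr 4, 2027 (Apr 5, Apr 6, Apr 7, Apr 8, Apr 9, skipping weekends) reaches Friday, Apr 9, 2027.
The last day of the response period: 60 calendar days after Apr 9, 2027 is Jun 8, 2027.
Adding 90 calendar days to Jun 8, 2027 gives Sep 6, 2027, which is the date on which the service credit becomes due.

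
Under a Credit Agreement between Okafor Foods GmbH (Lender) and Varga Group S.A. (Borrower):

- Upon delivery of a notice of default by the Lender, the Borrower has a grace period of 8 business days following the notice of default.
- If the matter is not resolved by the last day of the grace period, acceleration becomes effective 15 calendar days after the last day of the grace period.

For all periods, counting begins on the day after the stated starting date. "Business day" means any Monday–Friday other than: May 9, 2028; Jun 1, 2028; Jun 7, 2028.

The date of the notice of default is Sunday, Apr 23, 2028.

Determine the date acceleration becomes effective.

From Sunday, Apr 23, 2028, 8 business days (Apr 24, Apr 25, Apr 26, Apr 27, Apr 28, May 1, May 2, May 3, skipping weekends) brings us to Wednesday, May 3, 2028, which is the last day of the grace period.
Adding 15 calendar days to May 3, 2028 gives May 18, 2028, which is the date acceleration becomes effective.

May 18, 2028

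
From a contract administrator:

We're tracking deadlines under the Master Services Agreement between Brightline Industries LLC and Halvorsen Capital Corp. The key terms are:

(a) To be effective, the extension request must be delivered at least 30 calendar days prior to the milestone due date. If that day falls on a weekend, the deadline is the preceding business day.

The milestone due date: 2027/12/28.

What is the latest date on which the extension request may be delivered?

2027/11/26

2027/12/28 minus 30 days is 2027/11/28. That is a Sunday, so the deadline moves back to Friday, 2027/11/26.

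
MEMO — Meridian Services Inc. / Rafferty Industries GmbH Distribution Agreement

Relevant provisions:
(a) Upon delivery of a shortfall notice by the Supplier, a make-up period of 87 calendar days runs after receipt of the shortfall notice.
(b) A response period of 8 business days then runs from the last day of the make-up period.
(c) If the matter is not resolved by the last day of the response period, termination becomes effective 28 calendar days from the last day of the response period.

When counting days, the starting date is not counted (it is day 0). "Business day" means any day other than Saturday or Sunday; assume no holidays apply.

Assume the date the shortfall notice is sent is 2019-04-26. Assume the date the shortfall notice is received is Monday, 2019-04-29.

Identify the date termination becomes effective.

Adding 87 calendar days to 2019-04-29 gives 2019-07-25, which is the last day of the make-up period.
The last day of the response period: counting 8 business days from Thursday, 2019-07-25 (Jul 26, Jul 29, Jul 30, Jul 31, Aug 1, Aug 2, Aug 5, Aug 6, skipping weekends) reaches Tuesday, 2019-08-06.
The date termination becomes effective: 28 calendar days after 2019-08-06 is 2019-09-03.

2019-09-03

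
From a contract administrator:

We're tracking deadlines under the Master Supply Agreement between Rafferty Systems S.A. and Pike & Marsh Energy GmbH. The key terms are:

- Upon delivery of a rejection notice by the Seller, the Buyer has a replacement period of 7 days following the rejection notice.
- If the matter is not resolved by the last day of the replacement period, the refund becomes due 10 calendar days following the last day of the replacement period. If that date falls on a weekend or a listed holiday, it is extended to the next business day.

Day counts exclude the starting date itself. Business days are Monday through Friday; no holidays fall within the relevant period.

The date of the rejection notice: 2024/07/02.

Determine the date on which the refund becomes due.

2024/07/19

Adding 7 calendar days to 2024/07/02 gives 2024/07/09, which is the last day of the replacement period.
The date on which the refund becomes due: 10 calendar days after 2024/07/09 is 2024/07/19. 2024/07/19 is a Friday, so no roll-forward applies.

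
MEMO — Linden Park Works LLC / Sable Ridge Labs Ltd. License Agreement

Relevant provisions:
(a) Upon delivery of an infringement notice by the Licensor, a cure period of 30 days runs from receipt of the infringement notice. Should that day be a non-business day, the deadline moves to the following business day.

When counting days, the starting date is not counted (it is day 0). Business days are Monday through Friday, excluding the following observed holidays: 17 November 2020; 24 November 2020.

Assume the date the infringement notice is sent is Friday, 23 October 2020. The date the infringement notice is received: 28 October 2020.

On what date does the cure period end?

27 November 2020

Adding 30 calendar days to 28 October 2020 gives 27 November 2020, which is the last day of the cure period. 27 November 2020 is a Friday and is not a listed holiday, so no roll-forward applies.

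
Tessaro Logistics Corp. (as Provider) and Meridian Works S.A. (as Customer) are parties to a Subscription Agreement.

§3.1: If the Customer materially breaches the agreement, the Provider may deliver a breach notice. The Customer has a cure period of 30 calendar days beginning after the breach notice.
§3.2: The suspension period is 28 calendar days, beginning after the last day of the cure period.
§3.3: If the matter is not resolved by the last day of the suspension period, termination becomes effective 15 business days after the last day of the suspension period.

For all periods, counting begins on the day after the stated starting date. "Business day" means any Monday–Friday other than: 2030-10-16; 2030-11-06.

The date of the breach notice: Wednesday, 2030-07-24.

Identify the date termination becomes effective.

2030-10-11

The last day of the cure period: 30 calendar days after 2030-07-24 is 2030-08-23.
Adding 28 calendar days to 2030-08-23 gives 2030-09-20, which is the last day of the suspension period.
From Friday, 2030-09-20, 15 business days (Sep 23, Sep 24, Sep 25, Sep 26, …, Oct 9, Oct 10, Oct 11, skipping weekends) brings us to Friday, 2030-10-11, which is the date termination becomes effective.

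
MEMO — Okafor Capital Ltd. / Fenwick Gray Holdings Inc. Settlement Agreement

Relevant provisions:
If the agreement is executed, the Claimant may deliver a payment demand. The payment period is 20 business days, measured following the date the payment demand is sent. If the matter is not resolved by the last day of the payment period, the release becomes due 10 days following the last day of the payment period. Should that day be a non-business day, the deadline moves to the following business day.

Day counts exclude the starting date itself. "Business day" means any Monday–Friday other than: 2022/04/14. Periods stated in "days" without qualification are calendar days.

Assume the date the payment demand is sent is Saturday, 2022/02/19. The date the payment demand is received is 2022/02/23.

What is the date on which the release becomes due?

2022/03/28

From Saturday, 2022/02/19, 20 business days (Feb 21, Feb 22, Feb 23, Feb 24, …, Mar 16, Mar 17, Mar 18, skipping weekends) brings us to Friday, 2022/03/18, which is the last day of the payment period.
Adding 10 calendar days to 2022/03/18 gives 2022/03/28, which is the date on which the release becomes due. 2022/03/28 is a Monday and is not a listed holiday, so no roll-forward applies.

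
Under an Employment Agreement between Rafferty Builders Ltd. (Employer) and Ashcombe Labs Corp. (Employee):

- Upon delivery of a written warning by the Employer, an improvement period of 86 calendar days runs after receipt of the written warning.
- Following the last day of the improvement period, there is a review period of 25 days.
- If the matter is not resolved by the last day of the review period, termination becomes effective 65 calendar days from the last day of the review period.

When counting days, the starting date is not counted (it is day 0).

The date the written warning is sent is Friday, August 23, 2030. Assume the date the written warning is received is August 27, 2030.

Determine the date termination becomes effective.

February 19, 2031

Adding 86 calendar days to August 27, 2030 gives November 21, 2030, which is the last day of the improvement period.
Adding 25 calendar days to November 21, 2030 gives December 16, 2030, which is the last day of the review period.
The date termination becomes effective: December 16, 2030 + 65 days = February 19, 2031.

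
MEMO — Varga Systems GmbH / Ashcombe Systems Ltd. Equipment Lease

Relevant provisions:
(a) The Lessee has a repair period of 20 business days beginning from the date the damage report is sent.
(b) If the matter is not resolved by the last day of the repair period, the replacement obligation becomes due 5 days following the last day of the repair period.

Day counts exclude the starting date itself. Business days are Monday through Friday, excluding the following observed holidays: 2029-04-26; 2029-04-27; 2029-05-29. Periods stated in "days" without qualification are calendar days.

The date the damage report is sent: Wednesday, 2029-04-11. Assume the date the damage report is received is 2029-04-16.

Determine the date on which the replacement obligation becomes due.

2029-05-16

The last day of the repair period: 20 business days after Wednesday, 2029-04-11, skipping weekends and the listed holidays on Apr 26, Apr 27 — Apr 12, Apr 13, Apr 16, Apr 17, …, May 9, May 10, May 11 — lands on Friday, 2029-05-11.
The date on which the replacement obligation becomes due: 5 calendar days after 2029-05-11 is 2029-05-16.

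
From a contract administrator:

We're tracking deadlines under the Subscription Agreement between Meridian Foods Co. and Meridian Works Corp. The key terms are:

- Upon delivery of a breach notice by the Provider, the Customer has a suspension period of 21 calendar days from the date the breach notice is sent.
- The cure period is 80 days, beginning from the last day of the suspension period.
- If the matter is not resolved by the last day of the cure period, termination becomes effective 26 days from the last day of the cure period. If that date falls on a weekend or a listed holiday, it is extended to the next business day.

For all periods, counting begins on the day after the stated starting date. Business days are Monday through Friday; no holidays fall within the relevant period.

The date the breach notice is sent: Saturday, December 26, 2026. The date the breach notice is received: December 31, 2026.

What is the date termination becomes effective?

May 3, 2027

The last day of the suspension period: December 26, 2026 + 21 days = January 16, 2027.
The last day of the cure period: 80 calendar days after January 16, 2027 is April 6, 2027.
Adding 26 calendar days to April 6, 2027 gives May 2, 2027, which is the date termination becomes effective. That falls on a Sunday, so it rolls to the next business day, Monday, May 3, 2027.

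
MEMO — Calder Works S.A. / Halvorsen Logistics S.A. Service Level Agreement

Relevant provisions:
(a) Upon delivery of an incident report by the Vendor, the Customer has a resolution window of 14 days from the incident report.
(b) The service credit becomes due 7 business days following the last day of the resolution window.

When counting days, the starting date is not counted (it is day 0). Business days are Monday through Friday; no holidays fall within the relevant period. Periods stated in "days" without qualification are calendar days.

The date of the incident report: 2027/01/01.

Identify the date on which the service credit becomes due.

2027/01/26

Adding 14 calendar days to 2027/01/01 gives 2027/01/15, which is the last day of the resolution window.
From Friday, 2027/01/15, 7 business days (Jan 18, Jan 19, Jan 20, Jan 21, Jan 22, Jan 25, Jan 26, skipping weekends) brings us to Tuesday, 2027/01/26, which is the date on which the service credit becomes due.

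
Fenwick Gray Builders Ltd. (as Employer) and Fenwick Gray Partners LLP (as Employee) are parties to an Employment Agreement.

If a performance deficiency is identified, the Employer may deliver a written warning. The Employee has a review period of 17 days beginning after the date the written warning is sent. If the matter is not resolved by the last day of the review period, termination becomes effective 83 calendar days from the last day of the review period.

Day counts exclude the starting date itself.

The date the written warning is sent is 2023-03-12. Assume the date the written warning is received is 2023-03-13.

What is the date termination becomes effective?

The last day of the review period: 17 calendar days after 2023-03-12 is 2023-03-29.
The date termination becomes effective: 83 calendar days after 2023-03-29 is 2023-06-20.

2023-06-20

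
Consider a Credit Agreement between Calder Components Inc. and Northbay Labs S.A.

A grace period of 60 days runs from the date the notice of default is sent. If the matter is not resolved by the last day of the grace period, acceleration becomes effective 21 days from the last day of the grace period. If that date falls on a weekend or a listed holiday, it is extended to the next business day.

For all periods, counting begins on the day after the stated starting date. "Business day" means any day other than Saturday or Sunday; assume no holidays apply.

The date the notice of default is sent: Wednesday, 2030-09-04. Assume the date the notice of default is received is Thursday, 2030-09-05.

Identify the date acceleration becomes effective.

2030-11-25

Adding 60 calendar days to 2030-09-04 gives 2030-11-03, which is the last day of the grace period.
The date acceleration becomes effective: 2030-11-03 + 21 days = 2030-11-24. That falls on a Sunday, so it rolls to the next business day, Monday, 2030-11-25.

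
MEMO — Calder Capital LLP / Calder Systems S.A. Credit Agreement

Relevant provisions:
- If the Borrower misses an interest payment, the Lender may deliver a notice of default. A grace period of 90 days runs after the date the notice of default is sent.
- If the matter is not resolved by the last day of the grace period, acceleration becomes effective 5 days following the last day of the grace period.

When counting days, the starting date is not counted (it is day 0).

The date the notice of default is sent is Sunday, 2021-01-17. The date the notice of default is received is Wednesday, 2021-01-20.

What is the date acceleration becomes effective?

The last day of the grace period: 2021-01-17 + 90 days = 2021-04-17.
Adding 5 calendar days to 2021-04-17 gives 2021-04-22, which is the date acceleration becomes effective.

2021-04-22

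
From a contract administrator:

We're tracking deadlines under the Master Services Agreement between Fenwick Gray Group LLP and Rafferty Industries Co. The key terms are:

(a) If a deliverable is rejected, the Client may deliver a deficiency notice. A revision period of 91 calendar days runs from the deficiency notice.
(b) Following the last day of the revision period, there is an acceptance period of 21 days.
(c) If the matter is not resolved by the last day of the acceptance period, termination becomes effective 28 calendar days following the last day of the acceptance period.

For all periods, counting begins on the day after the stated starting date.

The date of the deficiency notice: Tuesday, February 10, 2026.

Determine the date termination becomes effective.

The last day of the revision period: February 10, 2026 + 91 days = May 12, 2026.
The last day of the acceptance period: May 12, 2026 + 21 days = June 2, 2026.
The date termination becomes effective: June 2, 2026 + 28 days = June 30, 2026.

June 30, 2026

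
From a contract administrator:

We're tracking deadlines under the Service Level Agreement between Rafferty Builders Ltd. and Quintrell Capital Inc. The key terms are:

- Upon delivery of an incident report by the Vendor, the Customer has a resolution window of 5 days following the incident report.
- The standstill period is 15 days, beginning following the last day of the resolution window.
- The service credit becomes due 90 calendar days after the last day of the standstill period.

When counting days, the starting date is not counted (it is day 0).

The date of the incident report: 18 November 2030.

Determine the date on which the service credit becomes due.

The last day of the resolution window: 5 calendar days after 18 November 2030 is 23 November 2030.
Adding 15 calendar days to 23 November 2030 gives 8 December 2030, which is the last day of the standstill period.
The date on which the service credit becomes due: 8 December 2030 + 90 days = 8 March 2031.

8 March 2031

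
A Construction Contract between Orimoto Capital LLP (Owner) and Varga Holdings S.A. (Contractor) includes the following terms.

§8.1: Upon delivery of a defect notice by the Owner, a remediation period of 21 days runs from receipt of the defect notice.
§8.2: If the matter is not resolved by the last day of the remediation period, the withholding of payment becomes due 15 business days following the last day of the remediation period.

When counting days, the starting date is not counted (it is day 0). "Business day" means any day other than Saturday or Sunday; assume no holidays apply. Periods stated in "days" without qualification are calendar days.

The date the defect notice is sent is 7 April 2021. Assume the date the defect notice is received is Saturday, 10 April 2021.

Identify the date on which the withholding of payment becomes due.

21 May 2021

The last day of the remediation period: 21 calendar days after 10 April 2021 is 1 May 2021.
The date on which the withholding of payment becomes due: 15 business days after Saturday, 1 May 2021, skipping weekends — May 3, May 4, May 5, May 6, …, May 19, May 20, May 21 — lands on Friday, 21 May 2021.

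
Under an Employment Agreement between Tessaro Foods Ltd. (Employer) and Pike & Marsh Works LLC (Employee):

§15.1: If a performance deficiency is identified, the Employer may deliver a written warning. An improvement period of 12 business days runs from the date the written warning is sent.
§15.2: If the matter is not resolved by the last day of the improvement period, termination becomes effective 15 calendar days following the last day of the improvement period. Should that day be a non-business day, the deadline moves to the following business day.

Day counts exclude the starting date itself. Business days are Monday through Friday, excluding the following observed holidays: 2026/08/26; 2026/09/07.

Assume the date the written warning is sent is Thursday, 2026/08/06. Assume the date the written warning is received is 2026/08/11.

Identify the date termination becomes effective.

2026/09/08

The last day of the improvement period: 12 business days after Thursday, 2026/08/06, skipping weekends — Aug 7, Aug 10, Aug 11, Aug 12, …, Aug 20, Aug 21, Aug 24 — lands on Monday, 2026/08/24.
The date termination becomes effective: 15 calendar days after 2026/08/24 is 2026/09/08. 2026/09/08 is a Tuesday and is not a listed holiday, so no roll-forward applies.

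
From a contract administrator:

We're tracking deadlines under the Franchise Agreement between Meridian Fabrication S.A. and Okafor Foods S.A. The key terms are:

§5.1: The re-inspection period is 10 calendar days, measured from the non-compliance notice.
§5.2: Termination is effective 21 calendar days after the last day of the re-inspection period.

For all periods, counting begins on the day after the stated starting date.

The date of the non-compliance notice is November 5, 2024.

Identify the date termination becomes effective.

The last day of the re-inspection period: November 5, 2024 + 10 days = November 15, 2024.
The date termination becomes effective: 21 calendar days after November 15, 2024 is December 6, 2024.

December 6, 2024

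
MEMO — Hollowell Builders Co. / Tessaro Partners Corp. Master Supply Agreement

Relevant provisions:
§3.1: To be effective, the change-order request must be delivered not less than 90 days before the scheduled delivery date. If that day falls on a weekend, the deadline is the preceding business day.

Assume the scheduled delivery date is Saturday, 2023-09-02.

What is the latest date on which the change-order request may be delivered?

2023-09-02 minus 90 days is 2023-06-04. That is a Sunday, so the deadline moves back to Friday, 2023-06-02.

2023-06-02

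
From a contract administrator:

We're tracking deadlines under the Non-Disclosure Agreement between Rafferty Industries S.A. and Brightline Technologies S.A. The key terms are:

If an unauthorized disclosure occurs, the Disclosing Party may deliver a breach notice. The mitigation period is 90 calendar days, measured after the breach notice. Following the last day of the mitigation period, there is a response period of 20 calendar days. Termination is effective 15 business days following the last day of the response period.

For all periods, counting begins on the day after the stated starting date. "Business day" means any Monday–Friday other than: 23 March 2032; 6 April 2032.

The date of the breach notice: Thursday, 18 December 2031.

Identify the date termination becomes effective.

Adding 90 calendar days to 18 December 2031 gives 17 March 2032, which is the last day of the mitigation period.
Adding 20 calendar days to 17 March 2032 gives 6 April 2032, which is the last day of the response period.
From Tuesday, 6 April 2032, 15 business days (Apr 7, Apr 8, Apr 9, Apr 12, …, Apr 23, Apr 26, Apr 27, skipping weekends) brings us to Tuesday, 27 April 2032, which is the date termination becomes effective.

27 April 2032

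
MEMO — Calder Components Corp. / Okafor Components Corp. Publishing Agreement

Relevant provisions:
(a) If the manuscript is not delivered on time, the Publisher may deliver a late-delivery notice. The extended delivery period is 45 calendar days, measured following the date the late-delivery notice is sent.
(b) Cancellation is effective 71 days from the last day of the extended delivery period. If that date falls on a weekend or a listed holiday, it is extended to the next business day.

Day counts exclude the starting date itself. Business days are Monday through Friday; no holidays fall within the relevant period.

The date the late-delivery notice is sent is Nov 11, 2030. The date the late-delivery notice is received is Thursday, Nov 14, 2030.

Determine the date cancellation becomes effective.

The last day of the extended delivery period: 45 calendar days after Nov 11, 2030 is Dec 26, 2030.
Adding 71 calendar days to Dec 26, 2030 gives Mar 7, 2031, which is the date cancellation becomes effective. Mar 7, 2031 is a Friday, so no roll-forward applies.

Mar 7, 2031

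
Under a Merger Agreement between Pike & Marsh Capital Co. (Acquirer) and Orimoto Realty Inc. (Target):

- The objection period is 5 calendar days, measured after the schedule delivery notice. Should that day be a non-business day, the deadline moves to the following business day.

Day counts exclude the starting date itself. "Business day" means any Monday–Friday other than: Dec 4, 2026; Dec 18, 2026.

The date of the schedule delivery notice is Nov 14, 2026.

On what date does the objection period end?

The last day of the objection period: Nov 14, 2026 + 5 days = Nov 19, 2026. Nov 19, 2026 is a Thursday and is not a listed holiday, so no roll-forward applies.

Nov 19, 2026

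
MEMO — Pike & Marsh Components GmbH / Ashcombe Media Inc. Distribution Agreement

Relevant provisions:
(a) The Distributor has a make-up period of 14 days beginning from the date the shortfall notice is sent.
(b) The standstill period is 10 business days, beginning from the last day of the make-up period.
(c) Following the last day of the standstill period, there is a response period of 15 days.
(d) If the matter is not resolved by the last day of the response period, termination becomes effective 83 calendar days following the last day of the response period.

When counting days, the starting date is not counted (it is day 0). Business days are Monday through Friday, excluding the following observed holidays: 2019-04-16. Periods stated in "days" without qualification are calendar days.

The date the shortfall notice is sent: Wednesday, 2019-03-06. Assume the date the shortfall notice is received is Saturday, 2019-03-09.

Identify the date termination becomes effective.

2019-07-10

The last day of the make-up period: 14 calendar days after 2019-03-06 is 2019-03-20.
The last day of the standstill period: 10 business days after Wednesday, 2019-03-20, skipping weekends — Mar 21, Mar 22, Mar 25, Mar 26, Mar 27, Mar 28, Mar 29, Apr 1, Apr 2, Apr 3 — lands on Wednesday, 2019-04-03.
Adding 15 calendar days to 2019-04-03 gives 2019-04-18, which is the last day of the response period.
Adding 83 calendar days to 2019-04-18 gives 2019-07-10, which is the date termination becomes effective.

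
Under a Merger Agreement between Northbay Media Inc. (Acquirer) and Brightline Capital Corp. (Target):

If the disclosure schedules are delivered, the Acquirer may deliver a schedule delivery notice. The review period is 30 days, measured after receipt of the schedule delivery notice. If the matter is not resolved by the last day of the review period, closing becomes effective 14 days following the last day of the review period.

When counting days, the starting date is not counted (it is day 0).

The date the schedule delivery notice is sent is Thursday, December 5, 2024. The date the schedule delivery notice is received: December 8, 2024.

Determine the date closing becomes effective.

Adding 30 calendar days to December 8, 2024 gives January 7, 2025, which is the last day of the review period.
The date closing becomes effective: 14 calendar days after January 7, 2025 is January 21, 2025.

January 21, 2025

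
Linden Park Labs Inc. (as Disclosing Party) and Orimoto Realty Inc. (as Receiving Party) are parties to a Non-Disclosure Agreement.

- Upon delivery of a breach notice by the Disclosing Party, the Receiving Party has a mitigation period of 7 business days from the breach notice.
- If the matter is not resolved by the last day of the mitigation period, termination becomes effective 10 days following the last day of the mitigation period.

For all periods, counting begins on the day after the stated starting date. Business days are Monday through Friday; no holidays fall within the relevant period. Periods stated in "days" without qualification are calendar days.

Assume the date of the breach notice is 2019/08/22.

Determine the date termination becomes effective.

2019/09/12

The last day of the mitigation period: counting 7 business days from Thursday, 2019/08/22 (Aug 23, Aug 26, Aug 27, Aug 28, Aug 29, Aug 30, Sep 2, skipping weekends) reaches Monday, 2019/09/02.
Adding 10 calendar days to 2019/09/02 gives 2019/09/12, which is the date termination becomes effective.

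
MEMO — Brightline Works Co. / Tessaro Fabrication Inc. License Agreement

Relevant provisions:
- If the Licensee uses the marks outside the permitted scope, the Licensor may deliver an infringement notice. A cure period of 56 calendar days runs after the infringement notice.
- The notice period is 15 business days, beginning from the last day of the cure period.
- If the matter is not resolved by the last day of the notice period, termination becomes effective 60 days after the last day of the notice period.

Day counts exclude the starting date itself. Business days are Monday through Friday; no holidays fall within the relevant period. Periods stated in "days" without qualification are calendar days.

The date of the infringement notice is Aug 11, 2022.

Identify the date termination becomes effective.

The last day of the cure period: Aug 11, 2022 + 56 days = Oct 6, 2022.
The last day of the notice period: 15 business days after Thursday, Oct 6, 2022, skipping weekends — Oct 7, Oct 10, Oct 11, Oct 12, …, Oct 25, Oct 26, Oct 27 — lands on Thursday, Oct 27, 2022.
Adding 60 calendar days to Oct 27, 2022 gives Dec 26, 2022, which is the date termination becomes effective.

Dec 26, 2022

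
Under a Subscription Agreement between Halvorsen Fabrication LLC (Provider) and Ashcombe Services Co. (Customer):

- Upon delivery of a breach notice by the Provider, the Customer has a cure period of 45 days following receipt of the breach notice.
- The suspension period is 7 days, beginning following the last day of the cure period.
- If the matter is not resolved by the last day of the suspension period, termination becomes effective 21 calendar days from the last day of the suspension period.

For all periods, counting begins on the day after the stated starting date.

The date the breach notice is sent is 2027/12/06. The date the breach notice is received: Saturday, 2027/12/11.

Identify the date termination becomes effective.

2028/02/22

The last day of the cure period: 2027/12/11 + 45 days = 2028/01/25.
The last day of the suspension period: 7 calendar days after 2028/01/25 is 2028/02/01.
The date termination becomes effective: 21 calendar days after 2028/02/01 is 2028/02/22.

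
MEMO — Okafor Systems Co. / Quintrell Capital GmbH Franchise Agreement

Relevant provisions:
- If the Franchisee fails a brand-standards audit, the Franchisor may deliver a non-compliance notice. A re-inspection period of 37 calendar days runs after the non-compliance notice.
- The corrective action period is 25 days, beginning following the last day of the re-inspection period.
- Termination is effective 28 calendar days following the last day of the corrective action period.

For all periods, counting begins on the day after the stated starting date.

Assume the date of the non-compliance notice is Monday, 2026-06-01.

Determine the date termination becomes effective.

2026-08-30

Adding 37 calendar days to 2026-06-01 gives 2026-07-08, which is the last day of the re-inspection period.
The last day of the corrective action period: 25 calendar days after 2026-07-08 is 2026-08-02.
The date termination becomes effective: 28 calendar days after 2026-08-02 is 2026-08-30.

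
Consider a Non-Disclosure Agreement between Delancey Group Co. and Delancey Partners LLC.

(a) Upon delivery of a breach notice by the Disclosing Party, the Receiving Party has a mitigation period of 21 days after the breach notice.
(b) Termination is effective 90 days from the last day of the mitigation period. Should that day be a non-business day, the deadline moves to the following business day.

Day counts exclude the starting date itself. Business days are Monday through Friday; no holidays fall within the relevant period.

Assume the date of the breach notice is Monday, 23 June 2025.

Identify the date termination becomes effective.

13 October 2025

The last day of the mitigation period: 21 calendar days after 23 June 2025 is 14 July 2025.
The date termination becomes effective: 90 calendar days after 14 July 2025 is 12 October 2025. That falls on a Sunday, so it rolls to the next business day, Monday, 13 October 2025.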